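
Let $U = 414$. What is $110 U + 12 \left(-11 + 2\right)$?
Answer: $45432$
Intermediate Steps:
$110 U + 12 \left(-11 + 2\right) = 110 \cdot 414 + 12 \left(-11 + 2\right) = 45540 + 12 \left(-9\right) = 45540 - 108 = 45432$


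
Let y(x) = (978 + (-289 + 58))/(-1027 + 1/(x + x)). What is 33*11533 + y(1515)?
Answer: 1184318012091/3111809 ≈ 3.8059e+5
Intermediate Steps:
y(x) = 747/(-1027 + 1/(2*x)) (y(x) = (978 - 231)/(-1027 + 1/(2*x)) = 747/(-1027 + 1/(2*x)))
33*11533 + y(1515) = 33*11533 - 1494*1515/(-1 + 2054*1515) = 380589 - 1494*1515/(-1 + 3111810) = 380589 - 1494*1515/3111809 = 380589 - 1494*1515*1/3111809 = 380589 - 2263410/3111809 = 1184318012091/3111809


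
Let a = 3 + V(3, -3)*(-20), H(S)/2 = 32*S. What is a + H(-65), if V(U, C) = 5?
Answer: -4257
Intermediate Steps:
H(S) = 64*S (H(S) = 2*(32*S) = 64*S)
a = -97 (a = 3 + 5*(-20) = 3 - 100 = -97)
a + H(-65) = -97 + 64*(-65) = -97 - 4160 = -4257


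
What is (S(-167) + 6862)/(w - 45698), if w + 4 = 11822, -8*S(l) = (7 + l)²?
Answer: -1831/16940 ≈ -0.10809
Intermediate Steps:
S(l) = -(7 + l)²/8
w = 11818 (w = -4 + 11822 = 11818)
(S(-167) + 6862)/(w - 45698) = (-(7 - 167)²/8 + 6862)/(11818 - 45698) = (-⅛*(-160)² + 6862)/(-33880) = (-⅛*25600 + 6862)*(-1/33880) = (-3200 + 6862)*(-1/33880) = 3662*(-1/33880) = -1831/16940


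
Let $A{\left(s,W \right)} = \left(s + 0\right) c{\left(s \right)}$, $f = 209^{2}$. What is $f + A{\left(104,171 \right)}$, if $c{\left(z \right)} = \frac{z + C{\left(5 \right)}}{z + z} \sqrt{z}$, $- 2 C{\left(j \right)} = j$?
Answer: $43681 + \frac{203 \sqrt{26}}{2} \approx 44199.0$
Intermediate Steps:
$C{\left(j \right)} = - \frac{j}{2}$
$c{\left(z \right)} = \frac{- \frac{5}{2} + z}{2 \sqrt{z}}$ ($c{\left(z \right)} = \frac{z - \frac{5}{2}}{z + z} \sqrt{z} = \frac{z - \frac{5}{2}}{2 z} \sqrt{z} = \left(- \frac{5}{2} + z\right) \frac{1}{2 z} \sqrt{z} = \frac{- \frac{5}{2} + z}{2 z} \sqrt{z} = \frac{- \frac{5}{2} + z}{2 \sqrt{z}}$)
$f = 43681$
$A{\left(s,W \right)} = \frac{\sqrt{s} \left(-5 + 2 s\right)}{4}$ ($A{\left(s,W \right)} = \left(s + 0\right) \frac{-5 + 2 s}{4 \sqrt{s}} = s \frac{-5 + 2 s}{4 \sqrt{s}} = \frac{\sqrt{s} \left(-5 + 2 s\right)}{4}$)
$f + A{\left(104,171 \right)} = 43681 + \frac{\sqrt{104} \left(-5 + 2 \cdot 104\right)}{4} = 43681 + \frac{2 \sqrt{26} \left(-5 + 208\right)}{4} = 43681 + \frac{1}{4} \cdot 2 \sqrt{26} \cdot 203 = 43681 + \frac{203 \sqrt{26}}{2}$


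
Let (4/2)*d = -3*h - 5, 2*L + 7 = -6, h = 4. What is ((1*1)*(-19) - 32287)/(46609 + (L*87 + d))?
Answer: -32306/46035 ≈ -0.70177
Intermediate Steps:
L = -13/2 (L = -7/2 + (½)*(-6) = -7/2 - 3 = -13/2 ≈ -6.5000)
d = -17/2 (d = (-3*4 - 5)/2 = (-12 - 5)/2 = (½)*(-17) = -17/2 ≈ -8.5000)
((1*1)*(-19) - 32287)/(46609 + (L*87 + d)) = ((1*1)*(-19) - 32287)/(46609 + (-13/2*87 - 17/2)) = (1*(-19) - 32287)/(46609 + (-1131/2 - 17/2)) = (-19 - 32287)/(46609 - 574) = -32306/46035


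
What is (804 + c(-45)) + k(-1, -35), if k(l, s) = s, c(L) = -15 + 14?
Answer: 768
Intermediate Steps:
c(L) = -1
(804 + c(-45)) + k(-1, -35) = (804 - 1) - 35 = 803 - 35 = 768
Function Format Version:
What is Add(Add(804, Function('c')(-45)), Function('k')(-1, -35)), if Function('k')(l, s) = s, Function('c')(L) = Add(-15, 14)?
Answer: 768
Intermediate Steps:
Function('c')(L) = -1
Add(Add(804, Function('c')(-45)), Function('k')(-1, -35)) = Add(Add(804, -1), -35) = Add(803, -35) = 768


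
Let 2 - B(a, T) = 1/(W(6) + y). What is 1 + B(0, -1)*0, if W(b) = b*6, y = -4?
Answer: 1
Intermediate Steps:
W(b) = 6*b
B(a, T) = 63/32 (B(a, T) = 2 - 1/(6*6 - 4) = 2 - 1/(36 - 4) = 2 - 1/32 = 63/32)
1 + B(0, -1)*0 = 1 + (63/32)*0 = 1 + 0 = 1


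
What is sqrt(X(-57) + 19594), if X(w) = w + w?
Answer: 2*sqrt(4870) ≈ 139.57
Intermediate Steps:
X(w) = 2*w
sqrt(X(-57) + 19594) = sqrt(2*(-57) + 19594) = sqrt(-114 + 19594) = sqrt(19480) = 2*sqrt(4870)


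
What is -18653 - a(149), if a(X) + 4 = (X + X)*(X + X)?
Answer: -107453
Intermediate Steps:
a(X) = -4 + 4*X² (a(X) = -4 + (X + X)*(X + X) = -4 + (2*X)*(2*X) = -4 + 4*X²)
-18653 - a(149) = -18653 - (-4 + 4*149²) = -18653 - (-4 + 4*22201) = -18653 - (-4 + 88804) = -18653 - 1*88800 = -18653 - 88800 = -107453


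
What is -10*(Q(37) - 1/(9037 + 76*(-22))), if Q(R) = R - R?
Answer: 2/1473 ≈ 0.0013578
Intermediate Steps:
Q(R) = 0
-10*(Q(37) - 1/(9037 + 76*(-22))) = -10*(0 - 1/(9037 + 76*(-22))) = -10*(0 - 1/(9037 - 1672)) = -10*(0 - 1/7365) = -10*(-1/7365) = 2/1473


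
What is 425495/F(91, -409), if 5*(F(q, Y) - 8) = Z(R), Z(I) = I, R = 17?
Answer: 2127475/57 ≈ 37324.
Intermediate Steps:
F(q, Y) = 57/5 (F(q, Y) = 8 + (1/5)*17 = 8 + 17/5 = 57/5)
425495/F(91, -409) = 425495/(57/5) = 425495*(5/57) = 2127475/57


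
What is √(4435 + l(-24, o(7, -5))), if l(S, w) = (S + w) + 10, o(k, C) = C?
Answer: 8*√69 ≈ 66.453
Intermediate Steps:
l(S, w) = 10 + S + w
√(4435 + l(-24, o(7, -5))) = √(4435 + (10 - 24 - 5)) = √(4435 - 19) = √4416 = 8*√69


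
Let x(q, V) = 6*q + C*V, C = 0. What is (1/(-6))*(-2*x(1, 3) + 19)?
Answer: -7/6 ≈ -1.1667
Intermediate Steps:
x(q, V) = 6*q (x(q, V) = 6*q + 0*V = 6*q + 0 = 6*q)
(1/(-6))*(-2*x(1, 3) + 19) = (1/(-6))*(-12 + 19) = (1*(-⅙))*(-2*6 + 19) = -(-12 + 19)/6 = -⅙*7 = -7/6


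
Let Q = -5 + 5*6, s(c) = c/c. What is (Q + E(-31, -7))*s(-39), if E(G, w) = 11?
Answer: 36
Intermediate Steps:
s(c) = 1
Q = 25 (Q = -5 + 30 = 25)
(Q + E(-31, -7))*s(-39) = (25 + 11)*1 = 36*1 = 36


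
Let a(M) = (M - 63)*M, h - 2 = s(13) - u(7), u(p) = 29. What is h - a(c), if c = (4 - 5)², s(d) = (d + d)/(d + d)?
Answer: 36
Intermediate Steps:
s(d) = 1 (s(d) = (2*d)/((2*d)) = (2*d)*(1/(2*d)) = 1)
c = 1 (c = (-1)² = 1)
h = -26 (h = 2 + (1 - 1*29) = 2 + (1 - 29) = 2 - 28 = -26)
a(M) = M*(-63 + M) (a(M) = (-63 + M)*M = M*(-63 + M))
h - a(c) = -26 - (-63 + 1) = -26 - (-62) = -26 - 1*(-62) = -26 + 62 = 36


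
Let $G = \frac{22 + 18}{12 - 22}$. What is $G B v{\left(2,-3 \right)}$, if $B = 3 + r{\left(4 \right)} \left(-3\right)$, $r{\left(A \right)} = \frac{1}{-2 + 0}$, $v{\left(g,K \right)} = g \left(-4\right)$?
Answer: $144$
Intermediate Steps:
$v{\left(g,K \right)} = - 4 g$
$G = -4$ ($G = \frac{40}{-10} = 40 \left(- \frac{1}{10}\right) = -4$)
$r{\left(A \right)} = - \frac{1}{2}$ ($r{\left(A \right)} = \frac{1}{-2} = - \frac{1}{2}$)
$B = \frac{9}{2}$ ($B = 3 - - \frac{3}{2} = 3 + \frac{3}{2} = \frac{9}{2} \approx 4.5$)
$G B v{\left(2,-3 \right)} = \left(-4\right) \frac{9}{2} \left(\left(-4\right) 2\right) = \left(-18\right) \left(-8\right) = 144$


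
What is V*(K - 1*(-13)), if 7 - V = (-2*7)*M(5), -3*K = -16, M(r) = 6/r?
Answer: 1309/3 ≈ 436.33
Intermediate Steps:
K = 16/3 (K = -1/3*(-16) = 16/3 ≈ 5.3333)
V = 119/5 (V = 7 - (-2*7)*6/5 = 7 - (-14)*6*(1/5) = 7 - (-14)*6/5 = 7 - 1*(-84/5) = 7 + 84/5 = 119/5 ≈ 23.800)
V*(K - 1*(-13)) = 119*(16/3 - 1*(-13))/5 = 119*(16/3 + 13)/5 = (119/5)*(55/3) = 1309/3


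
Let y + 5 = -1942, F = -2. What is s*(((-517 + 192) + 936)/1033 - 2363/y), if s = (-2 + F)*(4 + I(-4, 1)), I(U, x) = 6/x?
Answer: -145223840/2011251 ≈ -72.206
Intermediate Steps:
y = -1947 (y = -5 - 1942 = -1947)
s = -40 (s = (-2 - 2)*(4 + 6/1) = -4*(4 + 6*1) = -4*(4 + 6) = -4*10 = -40)
s*(((-517 + 192) + 936)/1033 - 2363/y) = -40*(((-517 + 192) + 936)/1033 - 2363/(-1947)) = -40*((-325 + 936)*(1/1033) - 2363*(-1/1947)) = -40*(611*(1/1033) + 2363/1947) = -40*(611/1033 + 2363/1947) = -40*3630596/2011251 = -145223840/2011251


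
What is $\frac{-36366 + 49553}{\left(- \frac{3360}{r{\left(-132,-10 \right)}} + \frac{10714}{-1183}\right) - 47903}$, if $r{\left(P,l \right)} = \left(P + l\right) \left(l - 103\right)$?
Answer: $- \frac{125160573083}{454745330589} \approx -0.27523$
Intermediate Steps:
$r{\left(P,l \right)} = \left(-103 + l\right) \left(P + l\right)$ ($r{\left(P,l \right)} = \left(P + l\right) \left(-103 + l\right) = \left(-103 + l\right) \left(P + l\right)$)
$\frac{-36366 + 49553}{\left(- \frac{3360}{r{\left(-132,-10 \right)}} + \frac{10714}{-1183}\right) - 47903} = \frac{-36366 + 49553}{\left(- \frac{3360}{\left(-10\right)^{2} - -13596 - -1030 - -1320} + \frac{10714}{-1183}\right) - 47903} = \frac{13187}{\left(- \frac{3360}{100 + 13596 + 1030 + 1320} + 10714 \left(- \frac{1}{1183}\right)\right) - 47903} = \frac{13187}{\left(- \frac{3360}{16046} - \frac{10714}{1183}\right) - 47903} = \frac{13187}{\left(\left(-3360\right) \frac{1}{16046} - \frac{10714}{1183}\right) - 47903} = \frac{13187}{\left(- \frac{1680}{8023} - \frac{10714}{1183}\right) - 47903} = \frac{13187}{- \frac{87945862}{9491209} - 47903} = \frac{13187}{- \frac{454745330589}{9491209}} = 13187 \left(- \frac{9491209}{454745330589}\right) = - \frac{125160573083}{454745330589}$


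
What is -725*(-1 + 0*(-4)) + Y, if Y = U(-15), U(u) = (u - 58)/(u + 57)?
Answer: 30377/42 ≈ 723.26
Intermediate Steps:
U(u) = (-58 + u)/(57 + u)
Y = -73/42 (Y = (-58 - 15)/(57 - 15) = -73/42 ≈ -1.7381)
-725*(-1 + 0*(-4)) + Y = -725*(-1 + 0*(-4)) - 73/42 = -725*(-1 + 0) - 73/42 = -725*(-1) - 73/42 = 725 - 73/42 = 30377/42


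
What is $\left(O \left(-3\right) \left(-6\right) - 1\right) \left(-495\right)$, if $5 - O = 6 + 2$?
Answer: $27225$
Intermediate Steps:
$O = -3$ ($O = 5 - \left(6 + 2\right) = 5 - 8 = -3$)
$\left(O \left(-3\right) \left(-6\right) - 1\right) \left(-495\right) = \left(\left(-3\right) \left(-3\right) \left(-6\right) - 1\right) \left(-495\right) = \left(9 \left(-6\right) - 1\right) \left(-495\right) = \left(-54 - 1\right) \left(-495\right) = \left(-55\right) \left(-495\right) = 27225$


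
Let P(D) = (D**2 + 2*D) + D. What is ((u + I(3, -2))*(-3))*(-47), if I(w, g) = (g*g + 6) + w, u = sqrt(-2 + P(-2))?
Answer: 1833 + 282*I ≈ 1833.0 + 282.0*I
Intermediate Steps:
P(D) = D**2 + 3*D
u = 2*I (u = sqrt(-2 - 2*(3 - 2)) = sqrt(-2 - 2*1) = sqrt(-2 - 2) = sqrt(-4) = 2*I ≈ 2.0*I)
I(w, g) = 6 + w + g**2 (I(w, g) = (g**2 + 6) + w = (6 + g**2) + w = 6 + w + g**2)
((u + I(3, -2))*(-3))*(-47) = ((2*I + (6 + 3 + (-2)**2))*(-3))*(-47) = ((2*I + (6 + 3 + 4))*(-3))*(-47) = ((2*I + 13)*(-3))*(-47) = ((13 + 2*I)*(-3))*(-47) = (-39 - 6*I)*(-47) = 1833 + 282*I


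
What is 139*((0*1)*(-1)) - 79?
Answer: -79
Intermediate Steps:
139*((0*1)*(-1)) - 79 = 139*(0*(-1)) - 79 = 139*0 - 79 = 0 - 79 = -79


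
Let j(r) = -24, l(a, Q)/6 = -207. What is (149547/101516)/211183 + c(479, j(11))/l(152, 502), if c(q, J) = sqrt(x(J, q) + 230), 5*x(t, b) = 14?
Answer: 149547/21438453428 - sqrt(1455)/3105 ≈ -0.012278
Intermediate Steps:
l(a, Q) = -1242 (l(a, Q) = 6*(-207) = -1242)
x(t, b) = 14/5 (x(t, b) = (1/5)*14 = 14/5)
c(q, J) = 2*sqrt(1455)/5 (c(q, J) = sqrt(14/5 + 230) = sqrt(1164/5) = 2*sqrt(1455)/5)
(149547/101516)/211183 + c(479, j(11))/l(152, 502) = (149547/101516)/211183 + (2*sqrt(1455)/5)/(-1242) = (149547*(1/101516))*(1/211183) + (2*sqrt(1455)/5)*(-1/1242) = (149547/101516)*(1/211183) - sqrt(1455)/3105 = 149547/21438453428 - sqrt(1455)/3105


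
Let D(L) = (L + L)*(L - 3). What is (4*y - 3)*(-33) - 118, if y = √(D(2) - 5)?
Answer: -19 - 396*I ≈ -19.0 - 396.0*I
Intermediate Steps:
D(L) = 2*L*(-3 + L) (D(L) = (2*L)*(-3 + L) = 2*L*(-3 + L))
y = 3*I (y = √(2*2*(-3 + 2) - 5) = √(2*2*(-1) - 5) = √(-4 - 5) = √(-9) = 3*I ≈ 3.0*I)
(4*y - 3)*(-33) - 118 = (4*(3*I) - 3)*(-33) - 118 = (12*I - 3)*(-33) - 118 = (-3 + 12*I)*(-33) - 118 = (99 - 396*I) - 118 = -19 - 396*I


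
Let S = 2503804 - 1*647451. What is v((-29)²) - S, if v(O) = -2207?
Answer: -1858560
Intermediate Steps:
S = 1856353 (S = 2503804 - 647451 = 1856353)
v((-29)²) - S = -2207 - 1*1856353 = -2207 - 1856353 = -1858560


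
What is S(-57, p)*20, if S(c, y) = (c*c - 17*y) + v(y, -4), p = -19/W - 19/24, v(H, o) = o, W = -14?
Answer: 2717725/42 ≈ 64708.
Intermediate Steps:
p = 95/168 (p = -19/(-14) - 19/24 = -19*(-1/14) - 19*1/24 = 19/14 - 19/24 = 95/168 ≈ 0.56548)
S(c, y) = -4 + c² - 17*y (S(c, y) = (c*c - 17*y) - 4 = (c² - 17*y) - 4 = -4 + c² - 17*y)
S(-57, p)*20 = (-4 + (-57)² - 17*95/168)*20 = (-4 + 3249 - 1615/168)*20 = (543545/168)*20 = 2717725/42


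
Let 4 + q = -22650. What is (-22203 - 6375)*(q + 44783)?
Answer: -632402562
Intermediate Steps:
q = -22654 (q = -4 - 22650 = -22654)
(-22203 - 6375)*(q + 44783) = (-22203 - 6375)*(-22654 + 44783) = -28578*22129 = -632402562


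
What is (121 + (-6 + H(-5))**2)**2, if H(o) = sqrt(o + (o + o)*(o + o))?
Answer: 77184 - 6048*sqrt(95) ≈ 18235.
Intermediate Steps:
H(o) = sqrt(o + 4*o**2) (H(o) = sqrt(o + (2*o)*(2*o)) = sqrt(o + 4*o**2))
(121 + (-6 + H(-5))**2)**2 = (121 + (-6 + sqrt(-5*(1 + 4*(-5))))**2)**2 = (121 + (-6 + sqrt(-5*(1 - 20)))**2)**2 = (121 + (-6 + sqrt(-5*(-19)))**2)**2 = (121 + (-6 + sqrt(95))**2)**2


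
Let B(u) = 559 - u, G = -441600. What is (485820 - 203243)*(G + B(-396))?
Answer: -124516142165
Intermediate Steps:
(485820 - 203243)*(G + B(-396)) = (485820 - 203243)*(-441600 + (559 - 1*(-396))) = 282577*(-441600 + (559 + 396)) = 282577*(-441600 + 955) = 282577*(-440645) = -124516142165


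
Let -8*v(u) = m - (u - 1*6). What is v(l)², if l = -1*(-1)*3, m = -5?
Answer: 1/16 ≈ 0.062500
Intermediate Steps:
l = 3 (l = 1*3 = 3)
v(u) = -⅛ + u/8 (v(u) = -(-5 - (u - 1*6))/8 = -(-5 - (u - 6))/8 = -(-5 - (-6 + u))/8 = -(-5 + (6 - u))/8 = -(1 - u)/8 = -⅛ + u/8)
v(l)² = (-⅛ + (⅛)*3)² = (-⅛ + 3/8)² = (¼)² = 1/16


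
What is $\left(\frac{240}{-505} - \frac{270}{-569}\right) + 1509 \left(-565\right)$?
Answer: $- \frac{48997207407}{57469} \approx -8.5259 \cdot 10^{5}$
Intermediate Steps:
$\left(\frac{240}{-505} - \frac{270}{-569}\right) + 1509 \left(-565\right) = \left(240 \left(- \frac{1}{505}\right) - - \frac{270}{569}\right) - 852585 = \left(- \frac{48}{101} + \frac{270}{569}\right) - 852585 = - \frac{42}{57469} - 852585 = - \frac{48997207407}{57469}$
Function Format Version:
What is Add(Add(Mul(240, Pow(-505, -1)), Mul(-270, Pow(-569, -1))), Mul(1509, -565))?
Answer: Rational(-48997207407, 57469) ≈ -8.5259e+5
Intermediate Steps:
Add(Add(Mul(240, Pow(-505, -1)), Mul(-270, Pow(-569, -1))), Mul(1509, -565)) = Add(Add(Mul(240, Rational(-1, 505)), Mul(-270, Rational(-1, 569))), -852585) = Add(Add(Rational(-48, 101), Rational(270, 569)), -852585) = Add(Rational(-42, 57469), -852585) = Rational(-48997207407, 57469)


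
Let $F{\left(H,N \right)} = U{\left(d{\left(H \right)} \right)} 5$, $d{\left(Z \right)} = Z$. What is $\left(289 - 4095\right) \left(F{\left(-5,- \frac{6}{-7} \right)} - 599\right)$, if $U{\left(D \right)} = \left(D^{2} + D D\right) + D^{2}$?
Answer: $852544$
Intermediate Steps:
$U{\left(D \right)} = 3 D^{2}$ ($U{\left(D \right)} = \left(D^{2} + D^{2}\right) + D^{2} = 2 D^{2} + D^{2} = 3 D^{2}$)
$F{\left(H,N \right)} = 15 H^{2}$ ($F{\left(H,N \right)} = 3 H^{2} \cdot 5 = 15 H^{2}$)
$\left(289 - 4095\right) \left(F{\left(-5,- \frac{6}{-7} \right)} - 599\right) = \left(289 - 4095\right) \left(15 \left(-5\right)^{2} - 599\right) = - 3806 \left(15 \cdot 25 - 599\right) = - 3806 \left(375 - 599\right) = \left(-3806\right) \left(-224\right) = 852544$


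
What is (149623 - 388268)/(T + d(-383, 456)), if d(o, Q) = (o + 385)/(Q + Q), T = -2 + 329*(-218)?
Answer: 108822120/32706143 ≈ 3.3273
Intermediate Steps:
T = -71724 (T = -2 - 71722 = -71724)
d(o, Q) = (385 + o)/(2*Q) (d(o, Q) = (385 + o)/((2*Q)) = (385 + o)*(1/(2*Q)) = (385 + o)/(2*Q))
(149623 - 388268)/(T + d(-383, 456)) = (149623 - 388268)/(-71724 + (½)*(385 - 383)/456) = -238645/(-71724 + (½)*(1/456)*2) = -238645/(-71724 + 1/456) = -238645/(-32706143/456) = -238645*(-456/32706143) = 108822120/32706143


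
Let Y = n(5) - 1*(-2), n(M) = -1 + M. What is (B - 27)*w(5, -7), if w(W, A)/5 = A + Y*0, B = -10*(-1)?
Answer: 595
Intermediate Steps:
Y = 6 (Y = (-1 + 5) - 1*(-2) = 4 + 2 = 6)
B = 10
w(W, A) = 5*A (w(W, A) = 5*(A + 6*0) = 5*(A + 0) = 5*A)
(B - 27)*w(5, -7) = (10 - 27)*(5*(-7)) = -17*(-35) = 595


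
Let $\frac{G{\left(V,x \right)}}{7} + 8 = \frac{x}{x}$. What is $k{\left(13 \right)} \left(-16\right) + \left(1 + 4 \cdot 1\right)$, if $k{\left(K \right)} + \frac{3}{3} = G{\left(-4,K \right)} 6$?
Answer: $4725$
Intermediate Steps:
$G{\left(V,x \right)} = -49$ ($G{\left(V,x \right)} = -56 + 7 \frac{x}{x} = -56 + 7 \cdot 1 = -56 + 7 = -49$)
$k{\left(K \right)} = -295$ ($k{\left(K \right)} = -1 - 294 = -295$)
$k{\left(13 \right)} \left(-16\right) + \left(1 + 4 \cdot 1\right) = \left(-295\right) \left(-16\right) + \left(1 + 4 \cdot 1\right) = 4720 + \left(1 + 4\right) = 4720 + 5 = 4725$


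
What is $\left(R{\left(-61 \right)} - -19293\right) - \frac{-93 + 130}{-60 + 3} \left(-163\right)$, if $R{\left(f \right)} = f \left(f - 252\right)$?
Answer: $\frac{2181971}{57} \approx 38280.0$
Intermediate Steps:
$R{\left(f \right)} = f \left(-252 + f\right)$
$\left(R{\left(-61 \right)} - -19293\right) - \frac{-93 + 130}{-60 + 3} \left(-163\right) = \left(- 61 \left(-252 - 61\right) - -19293\right) - \frac{-93 + 130}{-60 + 3} \left(-163\right) = \left(\left(-61\right) \left(-313\right) + 19293\right) - \frac{37}{-57} \left(-163\right) = \left(19093 + 19293\right) - 37 \left(- \frac{1}{57}\right) \left(-163\right) = 38386 - \left(- \frac{37}{57}\right) \left(-163\right) = 38386 - \frac{6031}{57} = \frac{2181971}{57}$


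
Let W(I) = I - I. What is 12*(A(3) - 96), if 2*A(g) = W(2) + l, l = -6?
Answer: -1188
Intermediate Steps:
W(I) = 0
A(g) = -3 (A(g) = (0 - 6)/2 = (½)*(-6) = -3)
12*(A(3) - 96) = 12*(-3 - 96) = 12*(-99) = -1188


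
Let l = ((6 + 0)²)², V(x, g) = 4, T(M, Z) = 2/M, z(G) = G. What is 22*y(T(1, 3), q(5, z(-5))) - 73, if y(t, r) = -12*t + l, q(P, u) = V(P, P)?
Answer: 27911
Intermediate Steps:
l = 1296 (l = (6²)² = 36² = 1296)
q(P, u) = 4
y(t, r) = 1296 - 12*t (y(t, r) = -12*t + 1296 = 1296 - 12*t)
22*y(T(1, 3), q(5, z(-5))) - 73 = 22*(1296 - 24/1) - 73 = 22*(1296 - 24) - 73 = 22*1272 - 73 = 27984 - 73 = 27911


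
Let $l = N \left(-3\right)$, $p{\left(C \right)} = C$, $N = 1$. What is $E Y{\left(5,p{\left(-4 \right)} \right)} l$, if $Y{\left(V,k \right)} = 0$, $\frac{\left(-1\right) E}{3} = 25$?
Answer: $0$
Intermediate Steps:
$E = -75$ ($E = \left(-3\right) 25 = -75$)
$l = -3$ ($l = 1 \left(-3\right) = -3$)
$E Y{\left(5,p{\left(-4 \right)} \right)} l = \left(-75\right) 0 \left(-3\right) = 0 \left(-3\right) = 0$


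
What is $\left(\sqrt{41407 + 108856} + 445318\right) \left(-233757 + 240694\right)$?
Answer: $3089170966 + 6937 \sqrt{150263} \approx 3.0919 \cdot 10^{9}$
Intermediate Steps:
$\left(\sqrt{41407 + 108856} + 445318\right) \left(-233757 + 240694\right) = \left(\sqrt{150263} + 445318\right) 6937 = \left(445318 + \sqrt{150263}\right) 6937 = 3089170966 + 6937 \sqrt{150263}$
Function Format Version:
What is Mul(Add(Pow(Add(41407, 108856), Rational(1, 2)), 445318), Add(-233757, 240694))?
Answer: Add(3089170966, Mul(6937, Pow(150263, Rational(1, 2)))) ≈ 3.0919e+9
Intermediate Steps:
Mul(Add(Pow(Add(41407, 108856), Rational(1, 2)), 445318), Add(-233757, 240694)) = Mul(Add(Pow(150263, Rational(1, 2)), 445318), 6937) = Mul(Add(445318, Pow(150263, Rational(1, 2))), 6937) = Add(3089170966, Mul(6937, Pow(150263, Rational(1, 2))))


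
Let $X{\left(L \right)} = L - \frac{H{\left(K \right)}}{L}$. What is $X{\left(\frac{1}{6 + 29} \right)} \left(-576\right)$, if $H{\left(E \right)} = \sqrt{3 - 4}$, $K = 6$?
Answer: $- \frac{576}{35} + 20160 i \approx -16.457 + 20160.0 i$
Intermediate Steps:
$H{\left(E \right)} = i$ ($H{\left(E \right)} = \sqrt{-1} = i$)
$X{\left(L \right)} = L - \frac{i}{L}$
$X{\left(\frac{1}{6 + 29} \right)} \left(-576\right) = \left(\frac{1}{6 + 29} - \frac{i}{\frac{1}{6 + 29}}\right) \left(-576\right) = \left(\frac{1}{35} - \frac{i}{\frac{1}{35}}\right) \left(-576\right) = \left(\frac{1}{35} - i \frac{1}{\frac{1}{35}}\right) \left(-576\right) = \left(\frac{1}{35} - i 35\right) \left(-576\right) = \left(\frac{1}{35} - 35 i\right) \left(-576\right) = - \frac{576}{35} + 20160 i$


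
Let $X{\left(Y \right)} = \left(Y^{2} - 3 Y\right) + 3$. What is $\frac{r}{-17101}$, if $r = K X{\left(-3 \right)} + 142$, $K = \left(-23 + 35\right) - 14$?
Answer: $- \frac{100}{17101} \approx -0.0058476$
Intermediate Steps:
$X{\left(Y \right)} = 3 + Y^{2} - 3 Y$
$K = -2$ ($K = 12 - 14 = -2$)
$r = 100$ ($r = - 2 \left(3 + \left(-3\right)^{2} - -9\right) + 142 = - 2 \left(3 + 9 + 9\right) + 142 = \left(-2\right) 21 + 142 = -42 + 142 = 100$)
$\frac{r}{-17101} = \frac{100}{-17101} = 100 \left(- \frac{1}{17101}\right) = - \frac{100}{17101}$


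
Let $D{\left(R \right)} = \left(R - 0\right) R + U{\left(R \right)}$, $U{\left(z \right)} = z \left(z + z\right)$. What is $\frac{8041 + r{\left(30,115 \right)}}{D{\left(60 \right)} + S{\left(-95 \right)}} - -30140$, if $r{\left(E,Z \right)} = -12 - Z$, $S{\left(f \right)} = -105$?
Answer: $\frac{107451738}{3565} \approx 30141.0$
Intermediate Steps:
$U{\left(z \right)} = 2 z^{2}$ ($U{\left(z \right)} = z 2 z = 2 z^{2}$)
$D{\left(R \right)} = 3 R^{2}$ ($D{\left(R \right)} = \left(R - 0\right) R + 2 R^{2} = \left(R + 0\right) R + 2 R^{2} = R R + 2 R^{2} = R^{2} + 2 R^{2} = 3 R^{2}$)
$\frac{8041 + r{\left(30,115 \right)}}{D{\left(60 \right)} + S{\left(-95 \right)}} - -30140 = \frac{8041 - 127}{3 \cdot 60^{2} - 105} - -30140 = \frac{8041 - 127}{3 \cdot 3600 - 105} + 30140 = \frac{8041 - 127}{10800 - 105} + 30140 = \frac{7914}{10695} + 30140 = 7914 \cdot \frac{1}{10695} + 30140 = \frac{2638}{3565} + 30140 = \frac{107451738}{3565}$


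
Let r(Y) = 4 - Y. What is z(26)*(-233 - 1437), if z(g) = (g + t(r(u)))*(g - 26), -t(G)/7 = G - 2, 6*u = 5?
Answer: 0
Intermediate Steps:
u = ⅚ (u = (⅙)*5 = ⅚ ≈ 0.83333)
t(G) = 14 - 7*G (t(G) = -7*(G - 2) = -7*(-2 + G) = 14 - 7*G)
z(g) = (-26 + g)*(-49/6 + g) (z(g) = (g + (14 - 7*(4 - 1*⅚)))*(g - 26) = (g + (14 - 7*(4 - ⅚)))*(-26 + g) = (g + (14 - 7*19/6))*(-26 + g) = (g + (14 - 133/6))*(-26 + g) = (g - 49/6)*(-26 + g) = (-49/6 + g)*(-26 + g) = (-26 + g)*(-49/6 + g))
z(26)*(-233 - 1437) = (637/3 + 26² - 205/6*26)*(-233 - 1437) = (637/3 + 676 - 2665/3)*(-1670) = 0*(-1670) = 0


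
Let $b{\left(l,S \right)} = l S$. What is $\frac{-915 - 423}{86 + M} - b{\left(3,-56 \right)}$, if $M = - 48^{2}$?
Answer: $\frac{186981}{1109} \approx 168.6$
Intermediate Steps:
$M = -2304$ ($M = \left(-1\right) 2304 = -2304$)
$b{\left(l,S \right)} = S l$
$\frac{-915 - 423}{86 + M} - b{\left(3,-56 \right)} = \frac{-915 - 423}{86 - 2304} - \left(-56\right) 3 = - \frac{1338}{-2218} - -168 = \left(-1338\right) \left(- \frac{1}{2218}\right) + 168 = \frac{669}{1109} + 168 = \frac{186981}{1109}$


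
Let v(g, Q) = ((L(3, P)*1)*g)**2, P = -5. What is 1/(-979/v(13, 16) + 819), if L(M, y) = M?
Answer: 1521/1244720 ≈ 0.0012220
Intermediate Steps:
v(g, Q) = 9*g**2 (v(g, Q) = ((3*1)*g)**2 = (3*g)**2 = 9*g**2)
1/(-979/v(13, 16) + 819) = 1/(-979/(9*13**2) + 819) = 1/(-979/(9*169) + 819) = 1/(-979/1521 + 819) = 1/(1244720/1521) = 1521/1244720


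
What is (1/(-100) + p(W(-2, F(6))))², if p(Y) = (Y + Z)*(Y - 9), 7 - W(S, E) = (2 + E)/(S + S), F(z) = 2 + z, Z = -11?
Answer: 361/625 ≈ 0.57760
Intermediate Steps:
W(S, E) = 7 - (2 + E)/(2*S) (W(S, E) = 7 - (2 + E)/(S + S) = 7 - (2 + E)/(2*S))
p(Y) = (-11 + Y)*(-9 + Y) (p(Y) = (Y - 11)*(Y - 9) = (-11 + Y)*(-9 + Y))
(1/(-100) + p(W(-2, F(6))))² = (1/(-100) + (99 + ((½)*(-2 - (2 + 6) + 14*(-2))/(-2))² - 10*(-2 - (2 + 6) + 14*(-2))/(-2)))² = (-1/100 + (99 + ((½)*(-½)*(-2 - 1*8 - 28))² - 10*(-1)*(-2 - 1*8 - 28)/2))² = (-1/100 + (99 + ((½)*(-½)*(-2 - 8 - 28))² - 10*(-1)*(-2 - 8 - 28)/2))² = (-1/100 + (99 + ((½)*(-½)*(-38))² - 10*(-1)*(-38)/2))² = (-1/100 + (99 + (19/2)² - 20*19/2))² = (-1/100 + (99 + 361/4 - 190))² = (-1/100 - ¾)² = (-19/25)² = 361/625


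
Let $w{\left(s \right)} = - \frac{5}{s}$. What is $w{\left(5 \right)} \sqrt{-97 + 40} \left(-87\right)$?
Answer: $87 i \sqrt{57} \approx 656.84 i$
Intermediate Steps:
$w{\left(5 \right)} \sqrt{-97 + 40} \left(-87\right) = - \frac{5}{5} \sqrt{-97 + 40} \left(-87\right) = \left(-5\right) \frac{1}{5} \sqrt{-57} \left(-87\right) = - i \sqrt{57} \left(-87\right) = 87 i \sqrt{57}$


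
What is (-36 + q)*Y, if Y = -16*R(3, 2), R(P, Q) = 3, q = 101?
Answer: -3120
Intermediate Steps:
Y = -48 (Y = -16*3 = -48)
(-36 + q)*Y = (-36 + 101)*(-48) = 65*(-48) = -3120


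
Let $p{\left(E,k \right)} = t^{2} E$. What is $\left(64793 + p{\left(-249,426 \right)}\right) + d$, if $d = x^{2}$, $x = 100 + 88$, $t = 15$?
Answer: $44112$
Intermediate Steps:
$x = 188$
$p{\left(E,k \right)} = 225 E$ ($p{\left(E,k \right)} = 15^{2} E = 225 E$)
$d = 35344$ ($d = 188^{2} = 35344$)
$\left(64793 + p{\left(-249,426 \right)}\right) + d = \left(64793 + 225 \left(-249\right)\right) + 35344 = \left(64793 - 56025\right) + 35344 = 8768 + 35344 = 44112$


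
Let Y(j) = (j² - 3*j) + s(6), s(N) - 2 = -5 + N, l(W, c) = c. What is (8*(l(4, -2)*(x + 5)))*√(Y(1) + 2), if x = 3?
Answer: -128*√3 ≈ -221.70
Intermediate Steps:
s(N) = -3 + N (s(N) = 2 + (-5 + N) = -3 + N)
Y(j) = 3 + j² - 3*j (Y(j) = (j² - 3*j) + (-3 + 6) = (j² - 3*j) + 3 = 3 + j² - 3*j)
(8*(l(4, -2)*(x + 5)))*√(Y(1) + 2) = (8*(-2*(3 + 5)))*√((3 + 1² - 3*1) + 2) = (8*(-2*8))*√((3 + 1 - 3) + 2) = (8*(-16))*√(1 + 2) = -128*√3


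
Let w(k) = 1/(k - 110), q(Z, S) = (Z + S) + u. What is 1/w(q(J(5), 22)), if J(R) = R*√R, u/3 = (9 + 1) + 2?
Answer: -52 + 5*√5 ≈ -40.820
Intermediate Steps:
u = 36 (u = 3*((9 + 1) + 2) = 3*(10 + 2) = 3*12 = 36)
J(R) = R^(3/2)
q(Z, S) = 36 + S + Z (q(Z, S) = (Z + S) + 36 = (S + Z) + 36 = 36 + S + Z)
w(k) = 1/(-110 + k)
1/w(q(J(5), 22)) = 1/(1/(-110 + (36 + 22 + 5^(3/2)))) = 1/(1/(-110 + (36 + 22 + 5*√5))) = 1/(1/(-110 + (58 + 5*√5))) = 1/(1/(-52 + 5*√5)) = -52 + 5*√5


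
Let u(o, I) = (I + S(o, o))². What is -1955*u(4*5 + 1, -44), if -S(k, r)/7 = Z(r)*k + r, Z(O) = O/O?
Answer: -223347020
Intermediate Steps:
Z(O) = 1
S(k, r) = -7*k - 7*r (S(k, r) = -7*(1*k + r) = -7*(k + r) = -7*k - 7*r)
u(o, I) = (I - 14*o)² (u(o, I) = (I + (-7*o - 7*o))² = (I - 14*o)²)
-1955*u(4*5 + 1, -44) = -1955*(-1*(-44) + 14*(4*5 + 1))² = -1955*(44 + 14*(20 + 1))² = -1955*(44 + 14*21)² = -1955*(44 + 294)² = -1955*338² = -1955*114244 = -223347020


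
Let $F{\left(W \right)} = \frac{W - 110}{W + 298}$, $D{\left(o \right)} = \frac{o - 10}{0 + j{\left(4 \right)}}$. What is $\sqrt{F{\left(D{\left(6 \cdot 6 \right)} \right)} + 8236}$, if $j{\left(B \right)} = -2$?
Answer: $\frac{9 \sqrt{917605}}{95} \approx 90.75$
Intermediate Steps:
$D{\left(o \right)} = 5 - \frac{o}{2}$ ($D{\left(o \right)} = \frac{o - 10}{0 - 2} = \frac{-10 + o}{-2} = \left(-10 + o\right) \left(- \frac{1}{2}\right) = 5 - \frac{o}{2}$)
$F{\left(W \right)} = \frac{-110 + W}{298 + W}$
$\sqrt{F{\left(D{\left(6 \cdot 6 \right)} \right)} + 8236} = \sqrt{\frac{-110 + \left(5 - \frac{6 \cdot 6}{2}\right)}{298 + \left(5 - \frac{6 \cdot 6}{2}\right)} + 8236} = \sqrt{\frac{-110 + \left(5 - 18\right)}{298 + \left(5 - 18\right)} + 8236} = \sqrt{\frac{-110 - 13}{298 - 13} + 8236} = \sqrt{\frac{1}{285} \left(-123\right) + 8236} = \sqrt{- \frac{41}{95} + 8236} = \sqrt{\frac{782379}{95}} = \frac{9 \sqrt{917605}}{95}$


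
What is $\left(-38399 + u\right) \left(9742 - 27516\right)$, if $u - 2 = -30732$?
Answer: $1228698846$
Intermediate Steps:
$u = -30730$ ($u = 2 - 30732 = -30730$)
$\left(-38399 + u\right) \left(9742 - 27516\right) = \left(-38399 - 30730\right) \left(9742 - 27516\right) = \left(-69129\right) \left(-17774\right) = 1228698846$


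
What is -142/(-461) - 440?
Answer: -202698/461 ≈ -439.69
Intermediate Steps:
-142/(-461) - 440 = -142*(-1/461) - 440 = 142/461 - 440 = -202698/461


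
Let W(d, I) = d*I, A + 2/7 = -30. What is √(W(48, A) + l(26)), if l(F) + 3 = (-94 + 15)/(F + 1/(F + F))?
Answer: I*√130939387887/9471 ≈ 38.207*I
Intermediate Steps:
A = -212/7 (A = -2/7 - 30 = -212/7 ≈ -30.286)
W(d, I) = I*d
l(F) = -3 - 79/(F + 1/(2*F)) (l(F) = -3 + (-94 + 15)/(F + 1/(F + F)) = -3 - 79/(F + 1/(2*F)))
√(W(48, A) + l(26)) = √(-212/7*48 + (-3 - 158*26 - 6*26²)/(1 + 2*26²)) = √(-10176/7 + (-3 - 4108 - 6*676)/(1 + 2*676)) = √(-10176/7 + (-3 - 4108 - 4056)/(1 + 1352)) = √(-10176/7 - 8167/1353) = √(-13825297/9471) = I*√130939387887/9471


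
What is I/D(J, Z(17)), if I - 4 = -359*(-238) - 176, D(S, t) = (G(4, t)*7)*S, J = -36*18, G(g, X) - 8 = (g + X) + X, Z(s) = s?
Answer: -42635/104328 ≈ -0.40866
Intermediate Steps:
G(g, X) = 8 + g + 2*X (G(g, X) = 8 + ((g + X) + X) = 8 + ((X + g) + X) = 8 + (g + 2*X) = 8 + g + 2*X)
J = -648
D(S, t) = S*(84 + 14*t) (D(S, t) = ((8 + 4 + 2*t)*7)*S = ((12 + 2*t)*7)*S = (84 + 14*t)*S = S*(84 + 14*t))
I = 85270 (I = 4 + (-359*(-238) - 176) = 4 + (85442 - 176) = 4 + 85266 = 85270)
I/D(J, Z(17)) = 85270/((14*(-648)*(6 + 17))) = 85270/((14*(-648)*23)) = 85270/(-208656) = 85270*(-1/208656) = -42635/104328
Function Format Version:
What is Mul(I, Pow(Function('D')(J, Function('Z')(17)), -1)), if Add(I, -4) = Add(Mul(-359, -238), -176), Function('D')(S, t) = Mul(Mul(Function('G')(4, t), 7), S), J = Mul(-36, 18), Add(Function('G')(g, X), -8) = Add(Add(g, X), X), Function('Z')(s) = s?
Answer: Rational(-42635, 104328) ≈ -0.40866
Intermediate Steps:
Function('G')(g, X) = Add(8, g, Mul(2, X)) (Function('G')(g, X) = Add(8, Add(Add(g, X), X)) = Add(8, Add(Add(X, g), X)) = Add(8, Add(g, Mul(2, X))) = Add(8, g, Mul(2, X)))
J = -648
Function('D')(S, t) = Mul(S, Add(84, Mul(14, t))) (Function('D')(S, t) = Mul(Mul(Add(8, 4, Mul(2, t)), 7), S) = Mul(Mul(Add(12, Mul(2, t)), 7), S) = Mul(Add(84, Mul(14, t)), S) = Mul(S, Add(84, Mul(14, t))))
I = 85270 (I = Add(4, Add(Mul(-359, -238), -176)) = Add(4, Add(85442, -176)) = Add(4, 85266) = 85270)
Mul(I, Pow(Function('D')(J, Function('Z')(17)), -1)) = Mul(85270, Pow(Mul(14, -648, Add(6, 17)), -1)) = Mul(85270, Pow(Mul(14, -648, 23), -1)) = Mul(85270, Pow(-208656, -1)) = Mul(85270, Rational(-1, 208656)) = Rational(-42635, 104328)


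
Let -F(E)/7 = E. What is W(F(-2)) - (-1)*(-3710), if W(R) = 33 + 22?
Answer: -3655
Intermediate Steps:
F(E) = -7*E
W(R) = 55
W(F(-2)) - (-1)*(-3710) = 55 - (-1)*(-3710) = 55 - 1*3710 = 55 - 3710 = -3655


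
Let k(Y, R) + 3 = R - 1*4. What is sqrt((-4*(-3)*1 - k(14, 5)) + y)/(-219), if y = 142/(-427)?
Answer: -2*sqrt(622993)/93513 ≈ -0.016881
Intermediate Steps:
k(Y, R) = -7 + R (k(Y, R) = -3 + (R - 1*4) = -3 + (R - 4) = -3 + (-4 + R) = -7 + R)
y = -142/427 (y = 142*(-1/427) = -142/427 ≈ -0.33255)
sqrt((-4*(-3)*1 - k(14, 5)) + y)/(-219) = sqrt((-4*(-3)*1 - (-7 + 5)) - 142/427)/(-219) = sqrt((12*1 - 1*(-2)) - 142/427)*(-1/219) = sqrt((12 + 2) - 142/427)*(-1/219) = sqrt(14 - 142/427)*(-1/219) = sqrt(5836/427)*(-1/219) = (2*sqrt(622993)/427)*(-1/219) = -2*sqrt(622993)/93513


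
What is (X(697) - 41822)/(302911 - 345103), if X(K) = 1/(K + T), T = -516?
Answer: 7569781/7636752 ≈ 0.99123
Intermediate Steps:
X(K) = 1/(-516 + K) (X(K) = 1/(K - 516) = 1/(-516 + K))
(X(697) - 41822)/(302911 - 345103) = (1/(-516 + 697) - 41822)/(302911 - 345103) = (1/181 - 41822)/(-42192) = (1/181 - 41822)*(-1/42192) = -7569781/181*(-1/42192) = 7569781/7636752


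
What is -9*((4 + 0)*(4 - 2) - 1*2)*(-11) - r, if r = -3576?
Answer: 4170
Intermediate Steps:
-9*((4 + 0)*(4 - 2) - 1*2)*(-11) - r = -9*((4 + 0)*(4 - 2) - 1*2)*(-11) - 1*(-3576) = -9*(4*2 - 2)*(-11) + 3576 = -9*(8 - 2)*(-11) + 3576 = -9*6*(-11) + 3576 = -54*(-11) + 3576 = 594 + 3576 = 4170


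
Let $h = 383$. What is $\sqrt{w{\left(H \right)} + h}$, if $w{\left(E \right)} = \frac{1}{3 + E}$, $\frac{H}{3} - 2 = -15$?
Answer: $\frac{\sqrt{13787}}{6} \approx 19.57$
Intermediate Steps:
$H = -39$ ($H = 6 + 3 \left(-15\right) = 6 - 45 = -39$)
$\sqrt{w{\left(H \right)} + h} = \sqrt{\frac{1}{3 - 39} + 383} = \sqrt{\frac{1}{-36} + 383} = \sqrt{- \frac{1}{36} + 383} = \sqrt{\frac{13787}{36}} = \frac{\sqrt{13787}}{6}$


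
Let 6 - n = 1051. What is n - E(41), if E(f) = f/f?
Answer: -1046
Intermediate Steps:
E(f) = 1
n = -1045 (n = 6 - 1*1051 = 6 - 1051 = -1045)
n - E(41) = -1045 - 1*1 = -1045 - 1 = -1046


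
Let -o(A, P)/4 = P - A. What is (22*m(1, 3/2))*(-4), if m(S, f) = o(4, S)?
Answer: -1056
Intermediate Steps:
o(A, P) = -4*P + 4*A (o(A, P) = -4*(P - A) = -4*P + 4*A)
m(S, f) = 16 - 4*S (m(S, f) = -4*S + 4*4 = -4*S + 16 = 16 - 4*S)
(22*m(1, 3/2))*(-4) = (22*(16 - 4*1))*(-4) = (22*(16 - 4))*(-4) = (22*12)*(-4) = 264*(-4) = -1056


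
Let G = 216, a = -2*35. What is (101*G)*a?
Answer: -1527120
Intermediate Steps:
a = -70
(101*G)*a = (101*216)*(-70) = 21816*(-70) = -1527120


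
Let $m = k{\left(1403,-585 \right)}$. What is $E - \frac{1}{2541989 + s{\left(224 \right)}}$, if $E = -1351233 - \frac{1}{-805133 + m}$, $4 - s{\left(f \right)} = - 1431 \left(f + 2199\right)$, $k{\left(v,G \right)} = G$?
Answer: $- \frac{1635602015653258094}{1210451502927} \approx -1.3512 \cdot 10^{6}$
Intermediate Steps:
$m = -585$
$s{\left(f \right)} = 3146773 + 1431 f$ ($s{\left(f \right)} = 4 - - 1431 \left(f + 2199\right) = 4 - - 1431 \left(2199 + f\right) = 4 - \left(-3146769 - 1431 f\right) = 4 + \left(3146769 + 1431 f\right) = 3146773 + 1431 f$)
$E = - \frac{1088712750293}{805718}$ ($E = -1351233 - \frac{1}{-805133 - 585} = -1351233 - \frac{1}{-805718} = -1351233 - - \frac{1}{805718} = -1351233 + \frac{1}{805718} = - \frac{1088712750293}{805718} \approx -1.3512 \cdot 10^{6}$)
$E - \frac{1}{2541989 + s{\left(224 \right)}} = - \frac{1088712750293}{805718} - \frac{1}{2541989 + \left(3146773 + 1431 \cdot 224\right)} = - \frac{1088712750293}{805718} - \frac{1}{2541989 + \left(3146773 + 320544\right)} = - \frac{1088712750293}{805718} - \frac{1}{2541989 + 3467317} = - \frac{1088712750293}{805718} - \frac{1}{6009306} = - \frac{1635602015653258094}{1210451502927}$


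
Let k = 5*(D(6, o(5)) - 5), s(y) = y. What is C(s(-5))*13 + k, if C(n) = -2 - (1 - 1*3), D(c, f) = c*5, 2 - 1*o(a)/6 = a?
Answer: 125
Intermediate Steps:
o(a) = 12 - 6*a
D(c, f) = 5*c
C(n) = 0 (C(n) = -2 - (1 - 3) = -2 - 1*(-2) = -2 + 2 = 0)
k = 125 (k = 5*(5*6 - 5) = 5*(30 - 5) = 5*25 = 125)
C(s(-5))*13 + k = 0*13 + 125 = 0 + 125 = 125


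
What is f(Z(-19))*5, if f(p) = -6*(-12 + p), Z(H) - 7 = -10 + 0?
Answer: 450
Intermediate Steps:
Z(H) = -3 (Z(H) = 7 + (-10 + 0) = 7 - 10 = -3)
f(p) = 72 - 6*p
f(Z(-19))*5 = (72 - 6*(-3))*5 = (72 + 18)*5 = 90*5 = 450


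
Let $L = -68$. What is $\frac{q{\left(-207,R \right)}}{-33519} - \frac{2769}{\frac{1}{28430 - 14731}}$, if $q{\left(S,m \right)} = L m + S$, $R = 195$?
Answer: $- \frac{423820164374}{11173} \approx -3.7933 \cdot 10^{7}$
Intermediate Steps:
$q{\left(S,m \right)} = S - 68 m$ ($q{\left(S,m \right)} = - 68 m + S = S - 68 m$)
$\frac{q{\left(-207,R \right)}}{-33519} - \frac{2769}{\frac{1}{28430 - 14731}} = \frac{-207 - 13260}{-33519} - \frac{2769}{\frac{1}{28430 - 14731}} = \left(-207 - 13260\right) \left(- \frac{1}{33519}\right) - \frac{2769}{\frac{1}{13699}} = \left(-13467\right) \left(- \frac{1}{33519}\right) - 2769 \frac{1}{\frac{1}{13699}} = \frac{4489}{11173} - 37932531 = - \frac{423820164374}{11173}$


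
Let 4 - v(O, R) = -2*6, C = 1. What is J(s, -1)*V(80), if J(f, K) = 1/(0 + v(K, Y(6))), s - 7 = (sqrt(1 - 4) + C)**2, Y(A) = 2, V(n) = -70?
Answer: -35/8 ≈ -4.3750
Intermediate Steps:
v(O, R) = 16 (v(O, R) = 4 - (-2)*6 = 4 - 1*(-12) = 4 + 12 = 16)
s = 7 + (1 + I*sqrt(3))**2 (s = 7 + (sqrt(1 - 4) + 1)**2 = 7 + (sqrt(-3) + 1)**2 = 7 + (I*sqrt(3) + 1)**2 = 7 + (1 + I*sqrt(3))**2 ≈ 5.0 + 3.4641*I)
J(f, K) = 1/16 (J(f, K) = 1/(0 + 16) = 1/16)
J(s, -1)*V(80) = (1/16)*(-70) = -35/8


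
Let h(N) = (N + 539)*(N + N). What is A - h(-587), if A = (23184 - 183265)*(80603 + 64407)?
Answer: -23213402162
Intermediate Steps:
h(N) = 2*N*(539 + N) (h(N) = (539 + N)*(2*N) = 2*N*(539 + N))
A = -23213345810 (A = -160081*145010 = -23213345810)
A - h(-587) = -23213345810 - 2*(-587)*(539 - 587) = -23213345810 - 2*(-587)*(-48) = -23213345810 - 1*56352 = -23213345810 - 56352 = -23213402162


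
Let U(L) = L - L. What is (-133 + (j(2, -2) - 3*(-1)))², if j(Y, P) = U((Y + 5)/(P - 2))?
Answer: 16900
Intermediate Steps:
U(L) = 0
j(Y, P) = 0
(-133 + (j(2, -2) - 3*(-1)))² = (-133 + (0 - 3*(-1)))² = (-133 + (0 + 3))² = (-133 + 3)² = (-130)² = 16900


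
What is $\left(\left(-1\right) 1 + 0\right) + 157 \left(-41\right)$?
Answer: $-6438$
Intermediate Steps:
$\left(\left(-1\right) 1 + 0\right) + 157 \left(-41\right) = \left(-1 + 0\right) - 6437 = -1 - 6437 = -6438$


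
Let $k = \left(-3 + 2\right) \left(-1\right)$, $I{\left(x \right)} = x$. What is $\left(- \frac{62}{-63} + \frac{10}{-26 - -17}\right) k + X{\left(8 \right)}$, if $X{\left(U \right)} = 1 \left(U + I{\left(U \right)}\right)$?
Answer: $\frac{1000}{63} \approx 15.873$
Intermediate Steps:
$k = 1$ ($k = \left(-1\right) \left(-1\right) = 1$)
$X{\left(U \right)} = 2 U$ ($X{\left(U \right)} = 1 \left(U + U\right) = 1 \cdot 2 U = 2 U$)
$\left(- \frac{62}{-63} + \frac{10}{-26 - -17}\right) k + X{\left(8 \right)} = \left(- \frac{62}{-63} + \frac{10}{-26 - -17}\right) 1 + 2 \cdot 8 = \left(\left(-62\right) \left(- \frac{1}{63}\right) + \frac{10}{-26 + 17}\right) 1 + 16 = \left(\frac{62}{63} + \frac{10}{-9}\right) 1 + 16 = \left(\frac{62}{63} + 10 \left(- \frac{1}{9}\right)\right) 1 + 16 = \left(\frac{62}{63} - \frac{10}{9}\right) 1 + 16 = \left(- \frac{8}{63}\right) 1 + 16 = - \frac{8}{63} + 16 = \frac{1000}{63}$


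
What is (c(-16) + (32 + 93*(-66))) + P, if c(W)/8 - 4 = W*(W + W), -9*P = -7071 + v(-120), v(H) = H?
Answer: -1179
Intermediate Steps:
P = 799 (P = -(-7071 - 120)/9 = -⅑*(-7191) = 799)
c(W) = 32 + 16*W² (c(W) = 32 + 8*(W*(W + W)) = 32 + 8*(W*(2*W)) = 32 + 8*(2*W²) = 32 + 16*W²)
(c(-16) + (32 + 93*(-66))) + P = ((32 + 16*(-16)²) + (32 + 93*(-66))) + 799 = ((32 + 16*256) + (32 - 6138)) + 799 = ((32 + 4096) - 6106) + 799 = (4128 - 6106) + 799 = -1978 + 799 = -1179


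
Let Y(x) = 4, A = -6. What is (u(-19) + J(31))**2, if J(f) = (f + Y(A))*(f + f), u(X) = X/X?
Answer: 4713241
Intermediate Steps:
u(X) = 1
J(f) = 2*f*(4 + f) (J(f) = (f + 4)*(f + f) = (4 + f)*(2*f) = 2*f*(4 + f))
(u(-19) + J(31))**2 = (1 + 2*31*(4 + 31))**2 = (1 + 2*31*35)**2 = (1 + 2170)**2 = 2171**2 = 4713241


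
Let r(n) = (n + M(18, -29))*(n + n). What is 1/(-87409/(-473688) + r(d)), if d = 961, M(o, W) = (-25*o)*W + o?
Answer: 473688/12772399213153 ≈ 3.7087e-8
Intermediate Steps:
M(o, W) = o - 25*W*o (M(o, W) = -25*W*o + o = o - 25*W*o)
r(n) = 2*n*(13068 + n) (r(n) = (n + 18*(1 - 25*(-29)))*(n + n) = (n + 18*(1 + 725))*(2*n) = (n + 18*726)*(2*n) = (n + 13068)*(2*n) = (13068 + n)*(2*n) = 2*n*(13068 + n))
1/(-87409/(-473688) + r(d)) = 1/(-87409/(-473688) + 2*961*(13068 + 961)) = 1/(-87409*(-1/473688) + 2*961*14029) = 1/(87409/473688 + 26963738) = 1/(12772399213153/473688) = 473688/12772399213153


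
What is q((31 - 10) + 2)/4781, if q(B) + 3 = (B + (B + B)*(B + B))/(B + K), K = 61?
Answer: 629/133868 ≈ 0.0046987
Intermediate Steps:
q(B) = -3 + (B + 4*B**2)/(61 + B) (q(B) = -3 + (B + (B + B)*(B + B))/(B + 61) = -3 + (B + (2*B)*(2*B))/(61 + B) = -3 + (B + 4*B**2)/(61 + B))
q((31 - 10) + 2)/4781 = ((-183 - 2*((31 - 10) + 2) + 4*((31 - 10) + 2)**2)/(61 + ((31 - 10) + 2)))/4781 = ((-183 - 2*(21 + 2) + 4*(21 + 2)**2)/(61 + (21 + 2)))*(1/4781) = ((-183 - 2*23 + 4*23**2)/(61 + 23))*(1/4781) = ((-183 - 46 + 4*529)/84)*(1/4781) = ((-183 - 46 + 2116)/84)*(1/4781) = ((1/84)*1887)*(1/4781) = (629/28)*(1/4781) = 629/133868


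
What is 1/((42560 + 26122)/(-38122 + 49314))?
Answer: 5596/34341 ≈ 0.16295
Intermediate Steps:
1/((42560 + 26122)/(-38122 + 49314)) = 1/(68682/11192) = 1/(68682*(1/11192)) = 1/(34341/5596) = 5596/34341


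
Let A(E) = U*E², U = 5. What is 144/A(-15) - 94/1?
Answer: -11734/125 ≈ -93.872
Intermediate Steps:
A(E) = 5*E²
144/A(-15) - 94/1 = 144/((5*(-15)²)) - 94/1 = 144/((5*225)) - 94*1 = 144/1125 - 94 = 144*(1/1125) - 94 = 16/125 - 94 = -11734/125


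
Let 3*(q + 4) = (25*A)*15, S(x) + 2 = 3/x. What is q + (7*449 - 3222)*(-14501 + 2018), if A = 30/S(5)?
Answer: 6884321/7 ≈ 9.8347e+5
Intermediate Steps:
S(x) = -2 + 3/x
A = -150/7 (A = 30/(-2 + 3/5) = 30/(-2 + 3*(⅕)) = 30/(-2 + ⅗) = 30/(-7/5) = 30*(-5/7) = -150/7 ≈ -21.429)
q = -18778/7 (q = -4 + ((25*(-150/7))*15)/3 = -4 + (-3750/7*15)/3 = -4 + (⅓)*(-56250/7) = -4 - 18750/7 = -18778/7 ≈ -2682.6)
q + (7*449 - 3222)*(-14501 + 2018) = -18778/7 + (7*449 - 3222)*(-14501 + 2018) = -18778/7 + (3143 - 3222)*(-12483) = -18778/7 - 79*(-12483) = -18778/7 + 986157 = 6884321/7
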